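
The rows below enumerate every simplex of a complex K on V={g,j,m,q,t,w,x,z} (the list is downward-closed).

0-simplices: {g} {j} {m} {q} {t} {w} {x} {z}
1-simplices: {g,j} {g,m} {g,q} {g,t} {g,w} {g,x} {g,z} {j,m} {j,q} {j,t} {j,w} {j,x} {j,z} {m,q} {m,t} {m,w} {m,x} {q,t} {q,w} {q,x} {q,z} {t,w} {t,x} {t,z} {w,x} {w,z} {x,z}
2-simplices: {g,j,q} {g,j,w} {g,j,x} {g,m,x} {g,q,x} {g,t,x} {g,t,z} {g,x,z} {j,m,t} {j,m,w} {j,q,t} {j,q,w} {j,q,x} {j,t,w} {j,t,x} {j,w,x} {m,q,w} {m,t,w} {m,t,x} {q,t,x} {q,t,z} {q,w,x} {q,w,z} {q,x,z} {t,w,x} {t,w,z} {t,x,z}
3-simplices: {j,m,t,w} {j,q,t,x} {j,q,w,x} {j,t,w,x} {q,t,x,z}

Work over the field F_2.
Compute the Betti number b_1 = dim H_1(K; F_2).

n_0=8 n_1=27 n_2=27 n_3=5  [Z2]
∂1: piv[gj,gm,gq,gt,gw,gx,gz] rk=7  ker:jm,jq,jt,jw,jx,jz,mq,mt,mw,mx,qt,qw,qx,qz,tw,tx,tz,wx,wz,xz
∂2: piv[gjq,gjw,gjx,gmx,gqx,gtx,gtz,gxz,jmt,jmw,jqt,jqw,jtw,jtx,jwx,mqw,mtx,qtz,qwz] rk=19  ker:jqx,mtw,qtx,qwx,qxz,twx,twz,txz
∂3: piv[jmtw,jqtx,jqwx,jtwx,qtxz] rk=5
b_1=(27−7)−19=1

b_1=1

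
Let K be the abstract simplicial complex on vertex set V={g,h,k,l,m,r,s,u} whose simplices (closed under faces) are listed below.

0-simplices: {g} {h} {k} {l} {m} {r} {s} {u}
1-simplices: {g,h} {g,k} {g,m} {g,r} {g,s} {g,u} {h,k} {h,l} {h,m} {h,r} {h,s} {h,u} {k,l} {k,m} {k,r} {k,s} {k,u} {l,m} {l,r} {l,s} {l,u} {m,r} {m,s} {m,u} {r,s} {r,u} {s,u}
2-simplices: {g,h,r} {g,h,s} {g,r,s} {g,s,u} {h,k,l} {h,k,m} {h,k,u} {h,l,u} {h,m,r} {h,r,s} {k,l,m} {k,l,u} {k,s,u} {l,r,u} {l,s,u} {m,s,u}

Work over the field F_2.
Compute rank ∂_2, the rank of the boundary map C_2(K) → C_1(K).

rank∂_2=14

n_0=8 n_1=27 n_2=16  [Z2]
∂1: piv[gh,gk,gm,gr,gs,gu,hl] rk=7  ker:hk,hm,hr,hs,hu,kl,km,kr,ks,ku,lm,lr,ls,lu,mr,ms,mu,rs,ru,su
∂2: piv[ghr,ghs,grs,gsu,hkl,hkm,hku,hlu,hmr,klm,ksu,lru,lsu,msu] rk=14  ker:hrs,klu
rk∂_2=14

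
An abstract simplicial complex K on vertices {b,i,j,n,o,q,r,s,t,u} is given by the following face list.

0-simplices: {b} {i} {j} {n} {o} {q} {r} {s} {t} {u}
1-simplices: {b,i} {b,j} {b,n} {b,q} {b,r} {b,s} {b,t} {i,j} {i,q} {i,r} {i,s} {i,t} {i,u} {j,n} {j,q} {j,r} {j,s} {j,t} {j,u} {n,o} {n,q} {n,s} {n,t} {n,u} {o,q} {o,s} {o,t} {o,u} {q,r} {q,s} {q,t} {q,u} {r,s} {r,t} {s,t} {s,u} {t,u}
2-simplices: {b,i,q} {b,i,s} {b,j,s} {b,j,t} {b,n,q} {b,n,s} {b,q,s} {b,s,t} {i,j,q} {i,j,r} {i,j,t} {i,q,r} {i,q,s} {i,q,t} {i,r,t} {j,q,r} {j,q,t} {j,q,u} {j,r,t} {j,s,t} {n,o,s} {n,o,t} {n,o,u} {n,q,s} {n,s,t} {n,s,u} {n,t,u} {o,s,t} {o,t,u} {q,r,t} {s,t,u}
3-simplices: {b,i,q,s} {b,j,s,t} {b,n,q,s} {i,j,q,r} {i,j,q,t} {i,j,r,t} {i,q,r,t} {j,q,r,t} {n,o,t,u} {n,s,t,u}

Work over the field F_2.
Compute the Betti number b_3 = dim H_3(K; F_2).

b_3=1

n_0=10 n_1=37 n_2=31 n_3=10  [Z2]
∂1: piv[bi,bj,bn,bq,br,bs,bt,iu,no] rk=9  ker:ij,iq,ir,is,it,jn,jq,jr,js,jt,ju,nq,ns,nt,nu,oq,os,ot,ou,qr,qs,qt,qu,rs,rt,st,su,tu
∂2: piv[biq,bis,bjs,bjt,bnq,bns,bqs,bst,ijq,ijr,ijt,iqr,iqt,irt,jqu,nos,not,nou,nst,nsu,ntu] rk=21  ker:iqs,jqr,jqt,jrt,jst,nqs,ost,otu,qrt,stu
∂3: piv[biqs,bjst,bnqs,ijqr,ijqt,ijrt,iqrt,notu,nstu] rk=9  ker:jqrt
b_3=(10−9)−0=1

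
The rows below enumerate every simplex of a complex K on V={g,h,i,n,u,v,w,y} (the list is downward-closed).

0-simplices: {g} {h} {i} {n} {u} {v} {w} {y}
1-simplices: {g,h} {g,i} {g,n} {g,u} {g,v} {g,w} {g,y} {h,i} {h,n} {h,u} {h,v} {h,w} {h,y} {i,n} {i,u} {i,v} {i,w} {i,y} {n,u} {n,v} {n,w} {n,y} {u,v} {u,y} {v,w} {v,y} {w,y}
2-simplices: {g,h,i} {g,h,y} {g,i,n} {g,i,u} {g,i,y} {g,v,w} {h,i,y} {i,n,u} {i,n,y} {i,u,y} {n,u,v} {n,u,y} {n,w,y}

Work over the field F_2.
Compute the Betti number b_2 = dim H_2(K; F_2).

n_0=8 n_1=27 n_2=13  [Z2]
∂1: piv[gh,gi,gn,gu,gv,gw,gy] rk=7  ker:hi,hn,hu,hv,hw,hy,in,iu,iv,iw,iy,nu,nv,nw,ny,uv,uy,vw,vy,wy
∂2: piv[ghi,ghy,gin,giu,giy,gvw,inu,iny,iuy,nuv,nwy] rk=11  ker:hiy,nuy
b_2=(13−11)−0=2

b_2=2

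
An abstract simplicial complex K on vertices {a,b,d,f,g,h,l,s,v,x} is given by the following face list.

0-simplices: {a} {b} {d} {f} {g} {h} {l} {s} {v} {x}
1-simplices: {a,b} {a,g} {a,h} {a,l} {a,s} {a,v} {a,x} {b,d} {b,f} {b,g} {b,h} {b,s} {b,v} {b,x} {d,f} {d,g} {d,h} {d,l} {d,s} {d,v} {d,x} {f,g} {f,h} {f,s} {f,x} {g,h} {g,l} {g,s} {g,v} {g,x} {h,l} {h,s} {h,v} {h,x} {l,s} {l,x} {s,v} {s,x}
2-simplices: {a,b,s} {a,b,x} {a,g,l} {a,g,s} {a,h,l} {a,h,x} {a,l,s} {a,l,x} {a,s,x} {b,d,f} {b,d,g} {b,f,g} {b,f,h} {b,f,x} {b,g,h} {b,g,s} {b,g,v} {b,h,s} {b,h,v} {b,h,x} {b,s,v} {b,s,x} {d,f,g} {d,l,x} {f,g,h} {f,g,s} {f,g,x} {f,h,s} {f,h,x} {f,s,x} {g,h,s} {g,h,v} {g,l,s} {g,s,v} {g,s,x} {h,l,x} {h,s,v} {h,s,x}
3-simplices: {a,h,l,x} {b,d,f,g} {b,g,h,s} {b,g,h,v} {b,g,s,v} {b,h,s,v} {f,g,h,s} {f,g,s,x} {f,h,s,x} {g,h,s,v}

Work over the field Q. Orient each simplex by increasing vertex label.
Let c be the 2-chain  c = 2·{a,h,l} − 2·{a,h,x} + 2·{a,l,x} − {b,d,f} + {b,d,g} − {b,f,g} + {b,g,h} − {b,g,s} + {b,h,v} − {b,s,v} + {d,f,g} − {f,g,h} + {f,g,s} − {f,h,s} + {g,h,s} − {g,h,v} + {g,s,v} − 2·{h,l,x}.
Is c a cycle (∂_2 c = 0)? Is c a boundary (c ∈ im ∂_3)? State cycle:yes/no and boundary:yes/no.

cycle:yes boundary:yes

n_0=10 n_1=38 n_2=38 n_3=10  [Q]
∂1: piv[ab,ag,ah,al,as,av,ax,bd,bf] rk=9  ker:bg,bh,bs,bv,bx,df,dg,dh,dl,ds,dv,dx,fg,fh,fs,fx,gh,gl,gs,gv,gx,hl,hs,hv,hx,ls,lx,sv,sx
∂2: piv[abs,abx,agl,ags,ahl,ahx,als,alx,asx,bdf,bdg,bfg,bfh,bfx,bgh,bgs,bgv,bhs,bhv,bhx,bsv,dlx,fgs,fgx] rk=24  ker:bsx,dfg,fgh,fhs,fhx,fsx,ghs,ghv,gls,gsv,gsx,hlx,hsv,hsx
∂3: piv[ahlx,bdfg,bghs,bghv,bgsv,bhsv,fghs,fgsx,fhsx] rk=9  ker:ghsv
∂2c = 0
c vs im∂3: reduces to 0 ⇒ boundary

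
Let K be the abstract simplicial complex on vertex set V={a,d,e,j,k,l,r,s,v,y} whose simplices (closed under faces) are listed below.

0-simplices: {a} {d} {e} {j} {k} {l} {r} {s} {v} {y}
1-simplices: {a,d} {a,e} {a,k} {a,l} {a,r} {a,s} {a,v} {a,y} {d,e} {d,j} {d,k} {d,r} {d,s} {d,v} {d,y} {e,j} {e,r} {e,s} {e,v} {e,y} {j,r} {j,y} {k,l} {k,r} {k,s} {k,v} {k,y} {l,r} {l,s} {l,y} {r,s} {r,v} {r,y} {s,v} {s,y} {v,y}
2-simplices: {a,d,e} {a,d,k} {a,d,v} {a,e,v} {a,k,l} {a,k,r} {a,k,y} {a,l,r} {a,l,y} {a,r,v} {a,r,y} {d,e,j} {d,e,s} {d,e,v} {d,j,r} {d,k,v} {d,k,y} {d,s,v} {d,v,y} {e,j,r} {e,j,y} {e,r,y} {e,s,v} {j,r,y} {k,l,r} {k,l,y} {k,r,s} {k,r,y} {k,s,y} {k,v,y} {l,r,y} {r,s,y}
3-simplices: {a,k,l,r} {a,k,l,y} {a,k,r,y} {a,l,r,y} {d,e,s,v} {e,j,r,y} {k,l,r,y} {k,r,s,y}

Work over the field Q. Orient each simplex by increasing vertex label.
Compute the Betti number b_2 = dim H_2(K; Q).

n_0=10 n_1=36 n_2=32 n_3=8  [Q]
∂1: piv[ad,ae,ak,al,ar,as,av,ay,dj] rk=9  ker:de,dk,dr,ds,dv,dy,ej,er,es,ev,ey,jr,jy,kl,kr,ks,kv,ky,lr,ls,ly,rs,rv,ry,sv,sy,vy
∂2: piv[ade,adk,adv,aev,akl,akr,aky,alr,aly,arv,ary,dej,des,djr,dkv,dky,dsv,dvy,ejr,ejy,ery,krs,ksy] rk=23  ker:dev,esv,jry,klr,kly,kry,kvy,lry,rsy
∂3: piv[aklr,akly,akry,alry,desv,ejry,krsy] rk=7  ker:klry
b_2=(32−23)−7=2

b_2=2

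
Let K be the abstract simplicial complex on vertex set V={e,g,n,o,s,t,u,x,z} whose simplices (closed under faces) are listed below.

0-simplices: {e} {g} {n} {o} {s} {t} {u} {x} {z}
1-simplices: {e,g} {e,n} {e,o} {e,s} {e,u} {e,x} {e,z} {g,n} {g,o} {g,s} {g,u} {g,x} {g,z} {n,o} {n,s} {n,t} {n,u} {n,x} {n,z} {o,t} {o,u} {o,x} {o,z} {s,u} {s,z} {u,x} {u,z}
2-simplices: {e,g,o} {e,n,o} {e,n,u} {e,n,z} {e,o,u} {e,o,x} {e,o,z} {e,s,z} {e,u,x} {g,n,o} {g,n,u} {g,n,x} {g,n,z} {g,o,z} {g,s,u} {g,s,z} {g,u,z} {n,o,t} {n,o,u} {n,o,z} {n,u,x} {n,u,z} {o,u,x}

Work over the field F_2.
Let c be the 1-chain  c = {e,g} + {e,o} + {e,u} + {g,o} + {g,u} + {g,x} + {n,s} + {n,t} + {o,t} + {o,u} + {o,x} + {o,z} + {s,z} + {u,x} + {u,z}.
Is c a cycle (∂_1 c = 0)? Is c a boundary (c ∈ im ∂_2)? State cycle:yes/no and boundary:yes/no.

cycle:no boundary:no

n_0=9 n_1=27 n_2=23  [Z2]
∂1: piv[eg,en,eo,es,eu,ex,ez,nt] rk=8  ker:gn,go,gs,gu,gx,gz,no,ns,nu,nx,nz,ot,ou,ox,oz,su,sz,ux,uz
∂2: piv[ego,eno,enu,enz,eou,eox,eoz,esz,eux,gno,gnu,gnx,gnz,gsu,gsz,guz,not,nux] rk=18  ker:goz,nou,noz,nuz,oux
∂1c = {e} + {u} + {x} + {z}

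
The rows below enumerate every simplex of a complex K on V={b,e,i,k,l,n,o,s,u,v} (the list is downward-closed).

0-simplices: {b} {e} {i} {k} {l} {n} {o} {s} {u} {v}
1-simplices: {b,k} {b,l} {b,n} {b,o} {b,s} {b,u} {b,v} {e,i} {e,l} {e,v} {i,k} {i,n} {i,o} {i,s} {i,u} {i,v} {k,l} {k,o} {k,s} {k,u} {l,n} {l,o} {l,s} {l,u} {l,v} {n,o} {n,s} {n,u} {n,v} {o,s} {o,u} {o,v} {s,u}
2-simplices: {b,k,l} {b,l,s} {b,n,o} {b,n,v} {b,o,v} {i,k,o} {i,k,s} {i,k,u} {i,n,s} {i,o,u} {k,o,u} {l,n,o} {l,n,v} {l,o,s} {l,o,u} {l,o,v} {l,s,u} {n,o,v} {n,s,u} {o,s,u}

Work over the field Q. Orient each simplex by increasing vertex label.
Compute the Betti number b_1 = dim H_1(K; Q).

b_1=8

n_0=10 n_1=33 n_2=20  [Q]
∂1: piv[bk,bl,bn,bo,bs,bu,bv,ei,el] rk=9  ker:ev,ik,in,io,is,iu,iv,kl,ko,ks,ku,ln,lo,ls,lu,lv,no,ns,nu,nv,os,ou,ov,su
∂2: piv[bkl,bls,bno,bnv,bov,iko,iks,iku,ins,iou,lno,lnv,los,lou,lsu,nsu] rk=16  ker:kou,lov,nov,osu
b_1=(33−9)−16=8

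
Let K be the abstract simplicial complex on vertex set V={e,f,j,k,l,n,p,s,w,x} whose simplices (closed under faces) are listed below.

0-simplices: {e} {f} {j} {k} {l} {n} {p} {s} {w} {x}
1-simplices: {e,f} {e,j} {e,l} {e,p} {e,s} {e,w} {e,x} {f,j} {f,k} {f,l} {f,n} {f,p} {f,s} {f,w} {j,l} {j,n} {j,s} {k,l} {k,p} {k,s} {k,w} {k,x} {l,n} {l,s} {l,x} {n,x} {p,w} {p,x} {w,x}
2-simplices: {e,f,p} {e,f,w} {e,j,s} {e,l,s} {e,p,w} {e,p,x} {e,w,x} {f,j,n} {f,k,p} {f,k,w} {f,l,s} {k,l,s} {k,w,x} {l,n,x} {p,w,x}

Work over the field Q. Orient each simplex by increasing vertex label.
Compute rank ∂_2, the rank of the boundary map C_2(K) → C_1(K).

n_0=10 n_1=29 n_2=15  [Q]
∂1: piv[ef,ej,el,ep,es,ew,ex,fk,fn] rk=9  ker:fj,fl,fp,fs,fw,jl,jn,js,kl,kp,ks,kw,kx,ln,ls,lx,nx,pw,px,wx
∂2: piv[efp,efw,ejs,els,epw,epx,ewx,fjn,fkp,fkw,fls,kls,kwx,lnx] rk=14  ker:pwx
rk∂_2=14

rank∂_2=14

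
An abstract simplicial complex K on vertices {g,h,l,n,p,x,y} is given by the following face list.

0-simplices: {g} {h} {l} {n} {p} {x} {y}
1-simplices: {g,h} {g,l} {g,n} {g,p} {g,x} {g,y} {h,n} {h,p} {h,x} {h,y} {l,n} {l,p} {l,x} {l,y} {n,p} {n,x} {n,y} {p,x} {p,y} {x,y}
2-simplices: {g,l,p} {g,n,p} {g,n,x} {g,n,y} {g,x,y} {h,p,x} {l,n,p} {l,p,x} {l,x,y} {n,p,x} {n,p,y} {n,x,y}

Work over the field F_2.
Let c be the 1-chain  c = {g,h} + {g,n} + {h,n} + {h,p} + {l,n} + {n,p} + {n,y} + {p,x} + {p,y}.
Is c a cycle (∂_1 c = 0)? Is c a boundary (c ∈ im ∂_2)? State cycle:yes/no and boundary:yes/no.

cycle:no boundary:no

n_0=7 n_1=20 n_2=12  [Z2]
∂1: piv[gh,gl,gn,gp,gx,gy] rk=6  ker:hn,hp,hx,hy,ln,lp,lx,ly,np,nx,ny,px,py,xy
∂2: piv[glp,gnp,gnx,gny,gxy,hpx,lnp,lpx,lxy,npx,npy] rk=11  ker:nxy
∂1c = {h} + {l} + {n} + {x}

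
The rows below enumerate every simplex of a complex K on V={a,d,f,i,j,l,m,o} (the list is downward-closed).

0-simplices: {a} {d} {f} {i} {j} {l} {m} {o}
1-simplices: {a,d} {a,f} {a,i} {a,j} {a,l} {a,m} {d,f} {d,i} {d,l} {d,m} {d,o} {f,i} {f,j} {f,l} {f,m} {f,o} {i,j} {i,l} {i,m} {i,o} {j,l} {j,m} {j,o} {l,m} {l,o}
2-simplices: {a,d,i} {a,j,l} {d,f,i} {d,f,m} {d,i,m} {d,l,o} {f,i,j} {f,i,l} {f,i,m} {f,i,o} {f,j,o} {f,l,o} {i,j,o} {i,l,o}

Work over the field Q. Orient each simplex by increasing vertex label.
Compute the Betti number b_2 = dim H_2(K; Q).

b_2=3

n_0=8 n_1=25 n_2=14  [Q]
∂1: piv[ad,af,ai,aj,al,am,do] rk=7  ker:df,di,dl,dm,fi,fj,fl,fm,fo,ij,il,im,io,jl,jm,jo,lm,lo
∂2: piv[adi,ajl,dfi,dfm,dim,dlo,fij,fil,fio,fjo,flo] rk=11  ker:fim,ijo,ilo
b_2=(14−11)−0=3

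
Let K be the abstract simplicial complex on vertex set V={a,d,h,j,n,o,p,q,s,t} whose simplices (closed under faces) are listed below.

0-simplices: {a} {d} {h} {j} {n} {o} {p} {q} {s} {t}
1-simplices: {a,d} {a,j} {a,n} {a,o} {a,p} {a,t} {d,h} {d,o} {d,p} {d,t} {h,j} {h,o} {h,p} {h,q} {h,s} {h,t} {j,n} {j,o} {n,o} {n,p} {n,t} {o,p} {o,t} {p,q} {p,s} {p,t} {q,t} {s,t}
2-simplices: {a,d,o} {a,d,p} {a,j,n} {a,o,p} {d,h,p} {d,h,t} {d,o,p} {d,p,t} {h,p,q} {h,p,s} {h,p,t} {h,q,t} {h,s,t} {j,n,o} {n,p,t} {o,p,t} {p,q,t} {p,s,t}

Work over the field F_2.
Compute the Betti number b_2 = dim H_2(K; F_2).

n_0=10 n_1=28 n_2=18  [Z2]
∂1: piv[ad,aj,an,ao,ap,at,dh,hq,hs] rk=9  ker:do,dp,dt,hj,ho,hp,ht,jn,jo,no,np,nt,op,ot,pq,ps,pt,qt,st
∂2: piv[ado,adp,ajn,aop,dhp,dht,dpt,hpq,hps,hqt,hst,jno,npt,opt] rk=14  ker:dop,hpt,pqt,pst
b_2=(18−14)−0=4

b_2=4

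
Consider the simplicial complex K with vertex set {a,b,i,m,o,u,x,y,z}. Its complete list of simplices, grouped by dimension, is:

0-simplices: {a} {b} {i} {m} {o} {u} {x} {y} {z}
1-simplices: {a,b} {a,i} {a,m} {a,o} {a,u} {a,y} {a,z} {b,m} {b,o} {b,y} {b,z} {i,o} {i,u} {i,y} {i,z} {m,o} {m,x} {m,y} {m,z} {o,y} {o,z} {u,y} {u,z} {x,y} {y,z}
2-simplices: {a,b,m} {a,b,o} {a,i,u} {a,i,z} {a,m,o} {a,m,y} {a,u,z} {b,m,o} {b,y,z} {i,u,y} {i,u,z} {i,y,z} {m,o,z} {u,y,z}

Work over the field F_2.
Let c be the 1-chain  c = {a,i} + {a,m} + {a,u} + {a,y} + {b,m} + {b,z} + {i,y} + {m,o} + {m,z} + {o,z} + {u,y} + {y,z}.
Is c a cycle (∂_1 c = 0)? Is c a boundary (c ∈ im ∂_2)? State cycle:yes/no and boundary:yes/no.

n_0=9 n_1=25 n_2=14  [Z2]
∂1: piv[ab,ai,am,ao,au,ay,az,mx] rk=8  ker:bm,bo,by,bz,io,iu,iy,iz,mo,my,mz,oy,oz,uy,uz,xy,yz
∂2: piv[abm,abo,aiu,aiz,amo,amy,auz,byz,iuy,iyz,moz] rk=11  ker:bmo,iuz,uyz
∂1c = 0
c vs im∂2: residual ≠ 0 ⇒ not boundary

cycle:yes boundary:no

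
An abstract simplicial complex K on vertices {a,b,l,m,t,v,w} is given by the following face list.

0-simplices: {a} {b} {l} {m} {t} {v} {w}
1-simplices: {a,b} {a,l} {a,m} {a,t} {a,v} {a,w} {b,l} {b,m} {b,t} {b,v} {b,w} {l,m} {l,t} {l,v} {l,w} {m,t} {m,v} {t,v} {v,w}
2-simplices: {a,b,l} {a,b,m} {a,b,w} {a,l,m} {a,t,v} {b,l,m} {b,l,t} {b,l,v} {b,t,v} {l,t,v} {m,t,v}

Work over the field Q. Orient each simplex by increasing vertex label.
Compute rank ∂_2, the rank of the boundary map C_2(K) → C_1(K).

n_0=7 n_1=19 n_2=11  [Q]
∂1: piv[ab,al,am,at,av,aw] rk=6  ker:bl,bm,bt,bv,bw,lm,lt,lv,lw,mt,mv,tv,vw
∂2: piv[abl,abm,abw,alm,atv,blt,blv,btv,mtv] rk=9  ker:blm,ltv
rk∂_2=9

rank∂_2=9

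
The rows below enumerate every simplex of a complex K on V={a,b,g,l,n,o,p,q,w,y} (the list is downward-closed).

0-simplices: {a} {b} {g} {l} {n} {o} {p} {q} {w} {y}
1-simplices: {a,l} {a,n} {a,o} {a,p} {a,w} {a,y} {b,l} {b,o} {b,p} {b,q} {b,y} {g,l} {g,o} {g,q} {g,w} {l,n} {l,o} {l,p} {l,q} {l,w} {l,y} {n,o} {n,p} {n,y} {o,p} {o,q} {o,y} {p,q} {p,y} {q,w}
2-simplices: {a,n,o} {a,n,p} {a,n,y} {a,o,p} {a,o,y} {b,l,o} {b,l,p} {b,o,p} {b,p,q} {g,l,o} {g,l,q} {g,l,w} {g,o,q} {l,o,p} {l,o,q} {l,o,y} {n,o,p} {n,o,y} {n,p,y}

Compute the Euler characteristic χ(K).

χ(K)=-1

n_0=10 n_1=30 n_2=19
χ=+10−30+19=-1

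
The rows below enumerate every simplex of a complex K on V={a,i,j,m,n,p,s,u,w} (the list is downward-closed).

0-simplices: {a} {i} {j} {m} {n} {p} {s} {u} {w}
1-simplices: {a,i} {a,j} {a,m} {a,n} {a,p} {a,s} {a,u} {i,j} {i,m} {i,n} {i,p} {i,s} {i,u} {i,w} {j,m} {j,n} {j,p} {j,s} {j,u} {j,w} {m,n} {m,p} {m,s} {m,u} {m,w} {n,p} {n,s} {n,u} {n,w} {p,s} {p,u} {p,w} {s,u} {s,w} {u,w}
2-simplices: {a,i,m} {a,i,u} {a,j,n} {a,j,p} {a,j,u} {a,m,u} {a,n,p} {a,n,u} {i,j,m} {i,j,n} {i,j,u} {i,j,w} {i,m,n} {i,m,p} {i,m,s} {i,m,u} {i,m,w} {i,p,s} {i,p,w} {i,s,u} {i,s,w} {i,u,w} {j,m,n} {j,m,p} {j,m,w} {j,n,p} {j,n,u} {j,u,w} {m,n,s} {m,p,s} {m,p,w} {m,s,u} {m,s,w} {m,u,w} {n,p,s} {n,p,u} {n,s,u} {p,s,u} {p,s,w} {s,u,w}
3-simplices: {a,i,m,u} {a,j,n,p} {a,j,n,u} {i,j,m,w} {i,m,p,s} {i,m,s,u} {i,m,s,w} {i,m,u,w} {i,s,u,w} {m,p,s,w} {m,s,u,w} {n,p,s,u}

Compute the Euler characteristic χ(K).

n_0=9 n_1=35 n_2=40 n_3=12
χ=+9−35+40−12=2

χ(K)=2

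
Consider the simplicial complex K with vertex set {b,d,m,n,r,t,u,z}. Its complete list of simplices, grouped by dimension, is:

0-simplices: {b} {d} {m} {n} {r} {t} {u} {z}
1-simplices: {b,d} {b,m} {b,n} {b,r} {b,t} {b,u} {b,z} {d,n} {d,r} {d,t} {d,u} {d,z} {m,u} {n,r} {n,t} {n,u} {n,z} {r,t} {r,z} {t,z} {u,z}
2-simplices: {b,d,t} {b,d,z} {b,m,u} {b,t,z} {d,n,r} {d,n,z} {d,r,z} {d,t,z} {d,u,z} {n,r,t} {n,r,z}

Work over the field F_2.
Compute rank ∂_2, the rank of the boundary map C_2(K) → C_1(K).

rank∂_2=9

n_0=8 n_1=21 n_2=11  [Z2]
∂1: piv[bd,bm,bn,br,bt,bu,bz] rk=7  ker:dn,dr,dt,du,dz,mu,nr,nt,nu,nz,rt,rz,tz,uz
∂2: piv[bdt,bdz,bmu,btz,dnr,dnz,drz,duz,nrt] rk=9  ker:dtz,nrz
rk∂_2=9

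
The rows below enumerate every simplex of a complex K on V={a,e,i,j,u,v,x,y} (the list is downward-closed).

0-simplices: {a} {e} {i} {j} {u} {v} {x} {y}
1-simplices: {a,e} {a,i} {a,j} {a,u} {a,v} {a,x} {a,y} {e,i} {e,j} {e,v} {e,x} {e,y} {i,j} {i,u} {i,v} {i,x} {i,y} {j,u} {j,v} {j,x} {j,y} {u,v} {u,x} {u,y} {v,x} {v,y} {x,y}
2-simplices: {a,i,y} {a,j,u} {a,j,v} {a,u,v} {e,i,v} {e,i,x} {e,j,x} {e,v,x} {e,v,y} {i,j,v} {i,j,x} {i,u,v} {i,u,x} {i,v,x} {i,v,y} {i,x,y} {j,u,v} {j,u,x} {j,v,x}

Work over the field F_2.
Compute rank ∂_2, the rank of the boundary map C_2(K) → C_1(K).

n_0=8 n_1=27 n_2=19  [Z2]
∂1: piv[ae,ai,aj,au,av,ax,ay] rk=7  ker:ei,ej,ev,ex,ey,ij,iu,iv,ix,iy,ju,jv,jx,jy,uv,ux,uy,vx,vy,xy
∂2: piv[aiy,aju,ajv,auv,eiv,eix,ejx,evx,evy,ijv,ijx,iuv,iux,ivy,ixy] rk=15  ker:ivx,juv,jux,jvx
rk∂_2=15

rank∂_2=15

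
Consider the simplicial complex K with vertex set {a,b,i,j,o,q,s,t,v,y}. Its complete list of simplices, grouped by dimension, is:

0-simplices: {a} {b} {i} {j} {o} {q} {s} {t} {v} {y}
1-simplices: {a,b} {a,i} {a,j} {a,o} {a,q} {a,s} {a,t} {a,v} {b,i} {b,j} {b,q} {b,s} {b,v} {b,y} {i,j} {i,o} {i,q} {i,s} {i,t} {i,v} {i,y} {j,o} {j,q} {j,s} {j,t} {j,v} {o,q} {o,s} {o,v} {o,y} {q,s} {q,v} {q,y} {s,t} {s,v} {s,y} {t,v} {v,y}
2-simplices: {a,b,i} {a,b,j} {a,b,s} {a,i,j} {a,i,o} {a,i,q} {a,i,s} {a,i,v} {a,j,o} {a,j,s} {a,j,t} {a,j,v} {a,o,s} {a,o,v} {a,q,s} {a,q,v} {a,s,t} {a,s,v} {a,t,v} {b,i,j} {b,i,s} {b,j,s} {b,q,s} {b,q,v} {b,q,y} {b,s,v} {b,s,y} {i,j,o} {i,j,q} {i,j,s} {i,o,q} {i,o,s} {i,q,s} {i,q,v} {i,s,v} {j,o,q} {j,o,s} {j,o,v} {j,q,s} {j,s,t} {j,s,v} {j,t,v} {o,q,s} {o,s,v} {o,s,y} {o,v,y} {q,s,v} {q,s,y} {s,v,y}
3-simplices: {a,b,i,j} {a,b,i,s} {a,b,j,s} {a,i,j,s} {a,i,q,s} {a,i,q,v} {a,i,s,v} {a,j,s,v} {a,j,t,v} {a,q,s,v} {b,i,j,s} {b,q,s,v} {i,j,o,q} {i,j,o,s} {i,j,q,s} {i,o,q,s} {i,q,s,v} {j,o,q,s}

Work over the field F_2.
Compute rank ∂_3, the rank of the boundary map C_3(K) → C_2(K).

rank∂_3=15

n_0=10 n_1=38 n_2=49 n_3=18  [Z2]
∂1: piv[ab,ai,aj,ao,aq,as,at,av,by] rk=9  ker:bi,bj,bq,bs,bv,ij,io,iq,is,it,iv,iy,jo,jq,js,jt,jv,oq,os,ov,oy,qs,qv,qy,st,sv,sy,tv,vy
∂2: piv[abi,abj,abs,aij,aio,aiq,ais,aiv,ajo,ajs,ajt,ajv,aos,aov,aqs,aqv,ast,asv,atv,bqs,bqv,bqy,bsy,ijq,ioq,osy,ovy] rk=27  ker:bij,bis,bjs,bsv,ijo,ijs,ios,iqs,iqv,isv,joq,jos,jov,jqs,jst,jsv,jtv,oqs,osv,qsv,qsy,svy
∂3: piv[abij,abis,abjs,aijs,aiqs,aiqv,aisv,ajsv,ajtv,aqsv,bqsv,ijoq,ijos,ijqs,ioqs] rk=15  ker:bijs,iqsv,joqs
rk∂_3=15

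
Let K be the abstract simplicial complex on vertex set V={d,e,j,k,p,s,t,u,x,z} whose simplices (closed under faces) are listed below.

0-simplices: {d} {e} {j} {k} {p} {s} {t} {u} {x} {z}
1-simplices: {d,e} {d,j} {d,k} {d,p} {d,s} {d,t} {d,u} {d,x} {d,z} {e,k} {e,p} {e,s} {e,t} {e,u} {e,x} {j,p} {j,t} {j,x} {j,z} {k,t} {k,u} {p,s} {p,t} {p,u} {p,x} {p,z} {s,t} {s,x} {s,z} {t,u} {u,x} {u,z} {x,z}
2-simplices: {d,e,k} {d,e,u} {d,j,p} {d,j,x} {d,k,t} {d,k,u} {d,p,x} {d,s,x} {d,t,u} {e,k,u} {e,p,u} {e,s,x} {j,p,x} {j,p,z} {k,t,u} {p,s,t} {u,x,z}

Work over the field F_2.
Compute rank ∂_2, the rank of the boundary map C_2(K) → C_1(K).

rank∂_2=14

n_0=10 n_1=33 n_2=17  [Z2]
∂1: piv[de,dj,dk,dp,ds,dt,du,dx,dz] rk=9  ker:ek,ep,es,et,eu,ex,jp,jt,jx,jz,kt,ku,ps,pt,pu,px,pz,st,sx,sz,tu,ux,uz,xz
∂2: piv[dek,deu,djp,djx,dkt,dku,dpx,dsx,dtu,epu,esx,jpz,pst,uxz] rk=14  ker:eku,jpx,ktu
rk∂_2=14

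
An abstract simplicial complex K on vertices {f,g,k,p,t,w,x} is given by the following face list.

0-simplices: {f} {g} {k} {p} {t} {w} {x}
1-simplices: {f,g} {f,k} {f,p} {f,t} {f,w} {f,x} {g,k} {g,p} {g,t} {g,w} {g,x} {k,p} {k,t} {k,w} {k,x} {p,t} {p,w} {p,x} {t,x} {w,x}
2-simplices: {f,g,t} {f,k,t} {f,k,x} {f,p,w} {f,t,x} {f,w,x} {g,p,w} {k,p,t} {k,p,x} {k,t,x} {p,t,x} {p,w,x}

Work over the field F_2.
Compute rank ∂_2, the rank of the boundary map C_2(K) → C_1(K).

n_0=7 n_1=20 n_2=12  [Z2]
∂1: piv[fg,fk,fp,ft,fw,fx] rk=6  ker:gk,gp,gt,gw,gx,kp,kt,kw,kx,pt,pw,px,tx,wx
∂2: piv[fgt,fkt,fkx,fpw,ftx,fwx,gpw,kpt,kpx,pwx] rk=10  ker:ktx,ptx
rk∂_2=10

rank∂_2=10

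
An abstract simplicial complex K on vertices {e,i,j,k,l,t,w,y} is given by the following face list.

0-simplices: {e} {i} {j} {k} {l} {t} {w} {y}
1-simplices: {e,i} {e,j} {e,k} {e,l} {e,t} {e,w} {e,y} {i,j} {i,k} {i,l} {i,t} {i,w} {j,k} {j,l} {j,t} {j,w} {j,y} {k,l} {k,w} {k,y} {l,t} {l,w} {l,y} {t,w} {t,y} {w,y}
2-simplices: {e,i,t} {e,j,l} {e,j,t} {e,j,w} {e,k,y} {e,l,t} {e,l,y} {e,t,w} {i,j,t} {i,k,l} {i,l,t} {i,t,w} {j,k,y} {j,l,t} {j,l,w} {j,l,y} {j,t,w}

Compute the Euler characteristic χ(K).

χ(K)=-1

n_0=8 n_1=26 n_2=17
χ=+8−26+17=-1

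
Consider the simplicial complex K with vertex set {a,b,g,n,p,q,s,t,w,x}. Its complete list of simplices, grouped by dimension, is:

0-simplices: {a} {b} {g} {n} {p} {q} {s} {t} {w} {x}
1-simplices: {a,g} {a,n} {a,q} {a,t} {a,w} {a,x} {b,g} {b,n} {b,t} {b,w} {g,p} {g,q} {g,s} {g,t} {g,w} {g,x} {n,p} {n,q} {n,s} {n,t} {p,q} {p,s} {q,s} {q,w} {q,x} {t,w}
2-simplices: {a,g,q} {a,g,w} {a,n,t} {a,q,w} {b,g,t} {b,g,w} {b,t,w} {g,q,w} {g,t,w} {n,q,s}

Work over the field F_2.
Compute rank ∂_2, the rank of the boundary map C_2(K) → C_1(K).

rank∂_2=8

n_0=10 n_1=26 n_2=10  [Z2]
∂1: piv[ag,an,aq,at,aw,ax,bg,gp,gs] rk=9  ker:bn,bt,bw,gq,gt,gw,gx,np,nq,ns,nt,pq,ps,qs,qw,qx,tw
∂2: piv[agq,agw,ant,aqw,bgt,bgw,btw,nqs] rk=8  ker:gqw,gtw
rk∂_2=8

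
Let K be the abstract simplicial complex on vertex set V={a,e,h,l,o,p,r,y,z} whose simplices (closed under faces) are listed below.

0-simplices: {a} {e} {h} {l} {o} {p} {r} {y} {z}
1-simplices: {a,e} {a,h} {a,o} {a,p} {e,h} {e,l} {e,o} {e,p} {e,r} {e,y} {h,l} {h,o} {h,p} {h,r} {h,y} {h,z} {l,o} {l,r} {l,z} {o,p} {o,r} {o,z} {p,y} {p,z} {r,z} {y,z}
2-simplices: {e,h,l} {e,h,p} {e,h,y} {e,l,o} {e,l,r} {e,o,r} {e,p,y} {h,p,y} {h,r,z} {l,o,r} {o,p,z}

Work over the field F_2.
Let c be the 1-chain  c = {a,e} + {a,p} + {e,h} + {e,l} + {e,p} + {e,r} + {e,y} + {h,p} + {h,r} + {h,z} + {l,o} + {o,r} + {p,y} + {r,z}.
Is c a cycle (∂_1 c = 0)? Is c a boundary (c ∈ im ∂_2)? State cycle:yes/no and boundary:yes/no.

n_0=9 n_1=26 n_2=11  [Z2]
∂1: piv[ae,ah,ao,ap,el,er,ey,hz] rk=8  ker:eh,eo,ep,hl,ho,hp,hr,hy,lo,lr,lz,op,or,oz,py,pz,rz,yz
∂2: piv[ehl,ehp,ehy,elo,elr,eor,epy,hrz,opz] rk=9  ker:hpy,lor
∂1c = 0
c vs im∂2: residual ≠ 0 ⇒ not boundary

cycle:yes boundary:no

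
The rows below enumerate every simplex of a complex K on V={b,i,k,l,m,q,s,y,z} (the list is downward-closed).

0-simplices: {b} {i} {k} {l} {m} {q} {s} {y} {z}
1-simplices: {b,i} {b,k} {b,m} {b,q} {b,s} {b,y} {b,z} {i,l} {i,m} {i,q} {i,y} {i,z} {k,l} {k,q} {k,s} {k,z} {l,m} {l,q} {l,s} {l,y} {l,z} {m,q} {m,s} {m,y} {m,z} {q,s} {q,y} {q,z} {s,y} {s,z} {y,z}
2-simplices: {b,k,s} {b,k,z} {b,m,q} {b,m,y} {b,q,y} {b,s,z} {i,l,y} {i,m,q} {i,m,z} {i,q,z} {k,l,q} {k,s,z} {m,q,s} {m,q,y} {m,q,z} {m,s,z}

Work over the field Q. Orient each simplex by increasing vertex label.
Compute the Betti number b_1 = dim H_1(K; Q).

n_0=9 n_1=31 n_2=16  [Q]
∂1: piv[bi,bk,bm,bq,bs,by,bz,il] rk=8  ker:im,iq,iy,iz,kl,kq,ks,kz,lm,lq,ls,ly,lz,mq,ms,my,mz,qs,qy,qz,sy,sz,yz
∂2: piv[bks,bkz,bmq,bmy,bqy,bsz,ily,imq,imz,iqz,klq,mqs,msz] rk=13  ker:ksz,mqy,mqz
b_1=(31−8)−13=10

b_1=10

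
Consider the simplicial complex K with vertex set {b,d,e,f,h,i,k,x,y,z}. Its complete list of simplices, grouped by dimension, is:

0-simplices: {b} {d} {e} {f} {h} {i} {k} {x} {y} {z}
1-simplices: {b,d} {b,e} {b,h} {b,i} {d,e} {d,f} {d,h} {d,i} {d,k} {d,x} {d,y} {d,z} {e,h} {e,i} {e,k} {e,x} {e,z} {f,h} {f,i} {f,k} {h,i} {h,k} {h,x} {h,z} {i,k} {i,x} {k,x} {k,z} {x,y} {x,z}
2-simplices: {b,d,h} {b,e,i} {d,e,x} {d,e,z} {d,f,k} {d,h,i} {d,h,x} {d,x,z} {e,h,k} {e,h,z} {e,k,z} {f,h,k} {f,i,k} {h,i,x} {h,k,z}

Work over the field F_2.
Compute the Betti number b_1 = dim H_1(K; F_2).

b_1=7

n_0=10 n_1=30 n_2=15  [Z2]
∂1: piv[bd,be,bh,bi,df,dk,dx,dy,dz] rk=9  ker:de,dh,di,eh,ei,ek,ex,ez,fh,fi,fk,hi,hk,hx,hz,ik,ix,kx,kz,xy,xz
∂2: piv[bdh,bei,dex,dez,dfk,dhi,dhx,dxz,ehk,ehz,ekz,fhk,fik,hix] rk=14  ker:hkz
b_1=(30−9)−14=7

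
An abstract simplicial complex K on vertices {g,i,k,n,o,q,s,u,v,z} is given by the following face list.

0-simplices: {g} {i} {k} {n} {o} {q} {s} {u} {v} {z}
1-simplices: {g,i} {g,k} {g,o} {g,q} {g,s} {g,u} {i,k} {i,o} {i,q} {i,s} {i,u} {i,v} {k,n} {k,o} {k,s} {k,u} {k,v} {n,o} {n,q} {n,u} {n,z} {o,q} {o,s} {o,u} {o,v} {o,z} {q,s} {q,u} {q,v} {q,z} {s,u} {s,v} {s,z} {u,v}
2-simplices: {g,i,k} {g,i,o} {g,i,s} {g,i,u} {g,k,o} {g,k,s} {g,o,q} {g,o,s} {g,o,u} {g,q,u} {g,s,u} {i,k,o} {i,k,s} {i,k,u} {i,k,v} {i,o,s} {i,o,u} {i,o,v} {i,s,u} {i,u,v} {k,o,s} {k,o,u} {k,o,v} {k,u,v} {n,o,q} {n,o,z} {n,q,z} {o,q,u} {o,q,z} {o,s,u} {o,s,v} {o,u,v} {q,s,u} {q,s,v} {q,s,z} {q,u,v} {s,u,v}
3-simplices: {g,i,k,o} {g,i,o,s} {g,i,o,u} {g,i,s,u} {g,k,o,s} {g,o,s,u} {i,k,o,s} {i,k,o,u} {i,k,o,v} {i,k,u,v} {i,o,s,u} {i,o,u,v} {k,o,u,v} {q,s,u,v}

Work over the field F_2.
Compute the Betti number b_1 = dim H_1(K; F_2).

b_1=3

n_0=10 n_1=34 n_2=37 n_3=14  [Z2]
∂1: piv[gi,gk,go,gq,gs,gu,iv,kn,nz] rk=9  ker:ik,io,iq,is,iu,ko,ks,ku,kv,no,nq,nu,oq,os,ou,ov,oz,qs,qu,qv,qz,su,sv,sz,uv
∂2: piv[gik,gio,gis,giu,gko,gks,goq,gos,gou,gqu,gsu,iku,ikv,iov,iuv,noq,noz,nqz,osv,qsu,qsv,qsz] rk=22  ker:iko,iks,ios,iou,isu,kos,kou,kov,kuv,oqu,oqz,osu,ouv,quv,suv
∂3: piv[giko,gios,giou,gisu,gkos,gosu,ikos,ikou,ikov,ikuv,iouv,qsuv] rk=12  ker:iosu,kouv
b_1=(34−9)−22=3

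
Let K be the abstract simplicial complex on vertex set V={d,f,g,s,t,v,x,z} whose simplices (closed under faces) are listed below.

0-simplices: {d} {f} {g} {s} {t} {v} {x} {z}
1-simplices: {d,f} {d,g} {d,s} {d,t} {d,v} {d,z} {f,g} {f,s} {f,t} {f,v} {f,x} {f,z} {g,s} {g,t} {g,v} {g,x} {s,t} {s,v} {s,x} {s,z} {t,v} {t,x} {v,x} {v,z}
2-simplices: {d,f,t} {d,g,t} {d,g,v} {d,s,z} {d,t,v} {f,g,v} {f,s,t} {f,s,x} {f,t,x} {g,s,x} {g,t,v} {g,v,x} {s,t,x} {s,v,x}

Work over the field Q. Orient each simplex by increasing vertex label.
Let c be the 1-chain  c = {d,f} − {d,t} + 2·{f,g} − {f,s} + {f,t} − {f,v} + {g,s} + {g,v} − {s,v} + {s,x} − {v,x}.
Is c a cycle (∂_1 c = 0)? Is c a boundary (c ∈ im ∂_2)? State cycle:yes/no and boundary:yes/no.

n_0=8 n_1=24 n_2=14  [Q]
∂1: piv[df,dg,ds,dt,dv,dz,fx] rk=7  ker:fg,fs,ft,fv,fz,gs,gt,gv,gx,st,sv,sx,sz,tv,tx,vx,vz
∂2: piv[dft,dgt,dgv,dsz,dtv,fgv,fst,fsx,ftx,gsx,gvx,svx] rk=12  ker:gtv,stx
∂1c = 0
c vs im∂2: residual ≠ 0 ⇒ not boundary

cycle:yes boundary:no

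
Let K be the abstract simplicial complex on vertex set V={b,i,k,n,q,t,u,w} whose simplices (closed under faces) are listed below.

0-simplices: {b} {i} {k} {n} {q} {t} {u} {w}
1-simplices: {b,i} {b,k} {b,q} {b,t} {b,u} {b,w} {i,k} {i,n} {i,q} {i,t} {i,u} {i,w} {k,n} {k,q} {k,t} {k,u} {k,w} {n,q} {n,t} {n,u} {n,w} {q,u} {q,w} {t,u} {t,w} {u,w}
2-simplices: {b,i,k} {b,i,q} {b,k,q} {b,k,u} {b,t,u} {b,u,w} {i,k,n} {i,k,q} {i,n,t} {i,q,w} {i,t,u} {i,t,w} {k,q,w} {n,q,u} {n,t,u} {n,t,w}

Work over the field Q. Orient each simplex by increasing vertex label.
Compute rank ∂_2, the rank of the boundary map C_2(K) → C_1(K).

n_0=8 n_1=26 n_2=16  [Q]
∂1: piv[bi,bk,bq,bt,bu,bw,in] rk=7  ker:ik,iq,it,iu,iw,kn,kq,kt,ku,kw,nq,nt,nu,nw,qu,qw,tu,tw,uw
∂2: piv[bik,biq,bkq,bku,btu,buw,ikn,int,iqw,itu,itw,kqw,nqu,ntu,ntw] rk=15  ker:ikq
rk∂_2=15

rank∂_2=15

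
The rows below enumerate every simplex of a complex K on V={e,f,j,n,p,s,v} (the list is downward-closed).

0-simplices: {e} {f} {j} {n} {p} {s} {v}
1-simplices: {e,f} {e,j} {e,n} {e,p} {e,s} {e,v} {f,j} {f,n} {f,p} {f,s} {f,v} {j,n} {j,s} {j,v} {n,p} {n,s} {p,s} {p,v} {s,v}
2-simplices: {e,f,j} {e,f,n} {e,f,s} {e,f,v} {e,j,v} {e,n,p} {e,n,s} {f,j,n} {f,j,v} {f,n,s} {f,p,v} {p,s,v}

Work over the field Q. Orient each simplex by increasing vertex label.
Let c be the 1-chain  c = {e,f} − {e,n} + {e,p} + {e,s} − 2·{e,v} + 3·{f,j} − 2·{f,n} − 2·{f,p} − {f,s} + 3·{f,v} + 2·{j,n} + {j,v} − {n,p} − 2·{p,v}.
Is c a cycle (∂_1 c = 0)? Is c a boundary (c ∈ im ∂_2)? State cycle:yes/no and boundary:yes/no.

n_0=7 n_1=19 n_2=12  [Q]
∂1: piv[ef,ej,en,ep,es,ev] rk=6  ker:fj,fn,fp,fs,fv,jn,js,jv,np,ns,ps,pv,sv
∂2: piv[efj,efn,efs,efv,ejv,enp,ens,fjn,fpv,psv] rk=10  ker:fjv,fns
∂1c = 0
c vs im∂2: reduces to 0 ⇒ boundary

cycle:yes boundary:yes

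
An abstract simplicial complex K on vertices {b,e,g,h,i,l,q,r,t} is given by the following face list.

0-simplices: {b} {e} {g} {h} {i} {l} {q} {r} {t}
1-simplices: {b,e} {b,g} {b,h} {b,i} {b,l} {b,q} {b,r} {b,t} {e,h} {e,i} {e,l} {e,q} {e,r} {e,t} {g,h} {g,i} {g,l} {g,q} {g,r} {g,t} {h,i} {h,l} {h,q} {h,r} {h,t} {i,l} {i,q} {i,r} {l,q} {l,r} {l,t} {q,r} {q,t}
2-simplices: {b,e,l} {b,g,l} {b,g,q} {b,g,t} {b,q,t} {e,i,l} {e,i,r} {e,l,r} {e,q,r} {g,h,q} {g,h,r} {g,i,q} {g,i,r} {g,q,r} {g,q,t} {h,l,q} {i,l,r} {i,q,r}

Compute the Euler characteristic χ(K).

n_0=9 n_1=33 n_2=18
χ=+9−33+18=-6

χ(K)=-6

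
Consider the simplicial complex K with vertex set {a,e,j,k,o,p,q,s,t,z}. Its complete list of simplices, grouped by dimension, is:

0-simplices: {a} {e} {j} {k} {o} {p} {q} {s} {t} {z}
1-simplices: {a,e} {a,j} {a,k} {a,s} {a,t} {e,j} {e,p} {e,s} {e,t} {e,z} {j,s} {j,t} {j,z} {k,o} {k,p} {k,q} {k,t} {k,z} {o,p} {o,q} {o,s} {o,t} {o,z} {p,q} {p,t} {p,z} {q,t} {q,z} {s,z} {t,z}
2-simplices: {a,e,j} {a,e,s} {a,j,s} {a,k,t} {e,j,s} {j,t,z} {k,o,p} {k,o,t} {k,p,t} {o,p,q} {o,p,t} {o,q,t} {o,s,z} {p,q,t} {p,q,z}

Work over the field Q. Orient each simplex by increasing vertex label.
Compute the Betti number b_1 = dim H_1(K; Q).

b_1=9

n_0=10 n_1=30 n_2=15  [Q]
∂1: piv[ae,aj,ak,as,at,ep,ez,ko,kq] rk=9  ker:ej,es,et,js,jt,jz,kp,kt,kz,op,oq,os,ot,oz,pq,pt,pz,qt,qz,sz,tz
∂2: piv[aej,aes,ajs,akt,jtz,kop,kot,kpt,opq,oqt,osz,pqz] rk=12  ker:ejs,opt,pqt
b_1=(30−9)−12=9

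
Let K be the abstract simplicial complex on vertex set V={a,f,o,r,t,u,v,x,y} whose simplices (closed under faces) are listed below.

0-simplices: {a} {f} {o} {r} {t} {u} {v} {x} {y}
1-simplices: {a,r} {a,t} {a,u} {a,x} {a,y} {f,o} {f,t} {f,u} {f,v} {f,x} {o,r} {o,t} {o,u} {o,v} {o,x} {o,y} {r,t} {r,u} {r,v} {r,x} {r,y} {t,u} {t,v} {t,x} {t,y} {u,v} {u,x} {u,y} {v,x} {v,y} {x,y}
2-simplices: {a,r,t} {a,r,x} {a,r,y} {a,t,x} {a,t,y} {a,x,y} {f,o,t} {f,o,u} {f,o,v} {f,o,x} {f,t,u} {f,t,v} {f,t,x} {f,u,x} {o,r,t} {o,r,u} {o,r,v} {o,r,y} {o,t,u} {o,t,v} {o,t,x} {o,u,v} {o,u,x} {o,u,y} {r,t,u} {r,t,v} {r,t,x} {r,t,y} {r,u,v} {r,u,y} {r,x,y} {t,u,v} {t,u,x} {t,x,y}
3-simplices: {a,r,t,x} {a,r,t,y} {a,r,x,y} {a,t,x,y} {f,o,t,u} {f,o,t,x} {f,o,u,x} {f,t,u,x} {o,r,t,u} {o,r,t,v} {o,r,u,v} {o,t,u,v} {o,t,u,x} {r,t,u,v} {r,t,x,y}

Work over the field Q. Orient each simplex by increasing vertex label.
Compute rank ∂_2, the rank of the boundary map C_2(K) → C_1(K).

n_0=9 n_1=31 n_2=34 n_3=15  [Q]
∂1: piv[ar,at,au,ax,ay,fo,ft,fv] rk=8  ker:fu,fx,or,ot,ou,ov,ox,oy,rt,ru,rv,rx,ry,tu,tv,tx,ty,uv,ux,uy,vx,vy,xy
∂2: piv[art,arx,ary,atx,aty,axy,fot,fou,fov,fox,ftu,ftv,ftx,fux,ort,oru,orv,ory,ouv,ouy] rk=20  ker:otu,otv,otx,oux,rtu,rtv,rtx,rty,ruv,ruy,rxy,tuv,tux,txy
∂3: piv[artx,arty,arxy,atxy,fotu,fotx,foux,ftux,ortu,ortv,oruv,otuv] rk=12  ker:otux,rtuv,rtxy
rk∂_2=20

rank∂_2=20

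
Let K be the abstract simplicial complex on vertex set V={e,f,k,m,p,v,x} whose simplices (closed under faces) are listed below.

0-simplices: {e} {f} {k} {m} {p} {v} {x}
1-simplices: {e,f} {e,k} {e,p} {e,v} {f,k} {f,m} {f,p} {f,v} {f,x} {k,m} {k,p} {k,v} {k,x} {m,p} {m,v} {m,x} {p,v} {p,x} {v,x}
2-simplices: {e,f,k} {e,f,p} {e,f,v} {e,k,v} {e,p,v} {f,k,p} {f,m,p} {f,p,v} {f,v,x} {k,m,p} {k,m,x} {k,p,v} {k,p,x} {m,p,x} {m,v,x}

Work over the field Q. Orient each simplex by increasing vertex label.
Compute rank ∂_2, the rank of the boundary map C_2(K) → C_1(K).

n_0=7 n_1=19 n_2=15  [Q]
∂1: piv[ef,ek,ep,ev,fm,fx] rk=6  ker:fk,fp,fv,km,kp,kv,kx,mp,mv,mx,pv,px,vx
∂2: piv[efk,efp,efv,ekv,epv,fkp,fmp,fvx,kmp,kmx,kpx,mvx] rk=12  ker:fpv,kpv,mpx
rk∂_2=12

rank∂_2=12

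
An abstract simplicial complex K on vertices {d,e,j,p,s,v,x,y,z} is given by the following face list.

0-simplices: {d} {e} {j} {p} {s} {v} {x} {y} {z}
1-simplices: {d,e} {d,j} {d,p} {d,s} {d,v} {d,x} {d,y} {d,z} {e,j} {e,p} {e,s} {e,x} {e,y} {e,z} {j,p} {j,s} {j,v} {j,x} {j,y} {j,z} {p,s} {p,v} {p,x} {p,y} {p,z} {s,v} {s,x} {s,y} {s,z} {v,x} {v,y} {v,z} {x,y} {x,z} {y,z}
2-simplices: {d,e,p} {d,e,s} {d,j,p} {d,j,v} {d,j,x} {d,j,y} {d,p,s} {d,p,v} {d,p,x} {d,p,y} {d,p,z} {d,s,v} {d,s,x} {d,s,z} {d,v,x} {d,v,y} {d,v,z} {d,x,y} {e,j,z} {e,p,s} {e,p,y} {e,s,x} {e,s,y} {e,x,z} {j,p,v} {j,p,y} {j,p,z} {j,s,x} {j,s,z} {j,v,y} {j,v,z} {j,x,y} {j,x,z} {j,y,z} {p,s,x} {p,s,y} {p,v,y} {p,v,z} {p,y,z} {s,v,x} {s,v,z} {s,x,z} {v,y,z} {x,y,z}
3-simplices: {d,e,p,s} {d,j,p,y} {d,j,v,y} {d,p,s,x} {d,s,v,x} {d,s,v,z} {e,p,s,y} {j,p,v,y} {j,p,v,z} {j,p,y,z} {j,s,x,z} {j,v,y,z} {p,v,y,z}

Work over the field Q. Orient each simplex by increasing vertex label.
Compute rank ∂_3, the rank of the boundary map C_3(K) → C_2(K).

rank∂_3=12

n_0=9 n_1=35 n_2=44 n_3=13  [Q]
∂1: piv[de,dj,dp,ds,dv,dx,dy,dz] rk=8  ker:ej,ep,es,ex,ey,ez,jp,js,jv,jx,jy,jz,ps,pv,px,py,pz,sv,sx,sy,sz,vx,vy,vz,xy,xz,yz
∂2: piv[dep,des,djp,djv,djx,djy,dps,dpv,dpx,dpy,dpz,dsv,dsx,dsz,dvx,dvy,dvz,dxy,ejz,epy,esx,esy,exz,jpz,jsx,jxz,jyz] rk=27  ker:eps,jpv,jpy,jsz,jvy,jvz,jxy,psx,psy,pvy,pvz,pyz,svx,svz,sxz,vyz,xyz
∂3: piv[deps,djpy,djvy,dpsx,dsvx,dsvz,epsy,jpvy,jpvz,jpyz,jsxz,jvyz] rk=12  ker:pvyz
rk∂_3=12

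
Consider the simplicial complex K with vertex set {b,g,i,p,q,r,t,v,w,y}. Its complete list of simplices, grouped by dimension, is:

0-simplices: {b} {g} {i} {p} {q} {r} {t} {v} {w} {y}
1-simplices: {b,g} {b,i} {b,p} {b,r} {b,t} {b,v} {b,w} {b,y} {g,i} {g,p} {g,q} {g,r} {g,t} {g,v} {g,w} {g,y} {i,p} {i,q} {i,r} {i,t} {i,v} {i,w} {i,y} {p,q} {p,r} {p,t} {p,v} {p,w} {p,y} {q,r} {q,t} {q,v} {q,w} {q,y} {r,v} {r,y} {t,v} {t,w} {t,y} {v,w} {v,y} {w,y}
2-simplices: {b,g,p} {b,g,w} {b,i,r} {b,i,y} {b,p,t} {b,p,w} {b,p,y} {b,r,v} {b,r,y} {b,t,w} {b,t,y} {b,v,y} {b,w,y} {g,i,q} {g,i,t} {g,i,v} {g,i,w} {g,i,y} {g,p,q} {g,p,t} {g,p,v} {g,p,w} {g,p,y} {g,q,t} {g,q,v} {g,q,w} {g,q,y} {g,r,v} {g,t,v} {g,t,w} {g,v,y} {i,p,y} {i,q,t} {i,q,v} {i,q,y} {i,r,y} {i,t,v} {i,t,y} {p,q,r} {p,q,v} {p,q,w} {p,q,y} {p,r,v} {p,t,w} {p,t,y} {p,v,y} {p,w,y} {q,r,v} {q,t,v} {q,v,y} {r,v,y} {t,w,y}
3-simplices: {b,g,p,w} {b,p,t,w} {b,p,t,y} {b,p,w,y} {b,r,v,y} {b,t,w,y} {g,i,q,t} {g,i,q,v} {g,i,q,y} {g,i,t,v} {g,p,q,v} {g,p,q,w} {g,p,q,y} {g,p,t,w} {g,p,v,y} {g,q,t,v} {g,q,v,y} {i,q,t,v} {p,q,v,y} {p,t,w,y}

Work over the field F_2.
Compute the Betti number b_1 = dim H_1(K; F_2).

n_0=10 n_1=42 n_2=52 n_3=20  [Z2]
∂1: piv[bg,bi,bp,br,bt,bv,bw,by,gq] rk=9  ker:gi,gp,gr,gt,gv,gw,gy,ip,iq,ir,it,iv,iw,iy,pq,pr,pt,pv,pw,py,qr,qt,qv,qw,qy,rv,ry,tv,tw,ty,vw,vy,wy
∂2: piv[bgp,bgw,bir,biy,bpt,bpw,bpy,brv,bry,btw,bty,bvy,bwy,giq,git,giv,giw,giy,gpq,gpt,gpv,gpy,gqt,gqv,gqw,gqy,grv,gtv,gvy,ipy,pqr,prv] rk=32  ker:gpw,gtw,iqt,iqv,iqy,iry,itv,ity,pqv,pqw,pqy,ptw,pty,pvy,pwy,qrv,qtv,qvy,rvy,twy
∂3: piv[bgpw,bptw,bpty,bpwy,brvy,btwy,giqt,giqv,giqy,gitv,gpqv,gpqw,gpqy,gptw,gpvy,gqtv,gqvy] rk=17  ker:iqtv,pqvy,ptwy
b_1=(42−9)−32=1

b_1=1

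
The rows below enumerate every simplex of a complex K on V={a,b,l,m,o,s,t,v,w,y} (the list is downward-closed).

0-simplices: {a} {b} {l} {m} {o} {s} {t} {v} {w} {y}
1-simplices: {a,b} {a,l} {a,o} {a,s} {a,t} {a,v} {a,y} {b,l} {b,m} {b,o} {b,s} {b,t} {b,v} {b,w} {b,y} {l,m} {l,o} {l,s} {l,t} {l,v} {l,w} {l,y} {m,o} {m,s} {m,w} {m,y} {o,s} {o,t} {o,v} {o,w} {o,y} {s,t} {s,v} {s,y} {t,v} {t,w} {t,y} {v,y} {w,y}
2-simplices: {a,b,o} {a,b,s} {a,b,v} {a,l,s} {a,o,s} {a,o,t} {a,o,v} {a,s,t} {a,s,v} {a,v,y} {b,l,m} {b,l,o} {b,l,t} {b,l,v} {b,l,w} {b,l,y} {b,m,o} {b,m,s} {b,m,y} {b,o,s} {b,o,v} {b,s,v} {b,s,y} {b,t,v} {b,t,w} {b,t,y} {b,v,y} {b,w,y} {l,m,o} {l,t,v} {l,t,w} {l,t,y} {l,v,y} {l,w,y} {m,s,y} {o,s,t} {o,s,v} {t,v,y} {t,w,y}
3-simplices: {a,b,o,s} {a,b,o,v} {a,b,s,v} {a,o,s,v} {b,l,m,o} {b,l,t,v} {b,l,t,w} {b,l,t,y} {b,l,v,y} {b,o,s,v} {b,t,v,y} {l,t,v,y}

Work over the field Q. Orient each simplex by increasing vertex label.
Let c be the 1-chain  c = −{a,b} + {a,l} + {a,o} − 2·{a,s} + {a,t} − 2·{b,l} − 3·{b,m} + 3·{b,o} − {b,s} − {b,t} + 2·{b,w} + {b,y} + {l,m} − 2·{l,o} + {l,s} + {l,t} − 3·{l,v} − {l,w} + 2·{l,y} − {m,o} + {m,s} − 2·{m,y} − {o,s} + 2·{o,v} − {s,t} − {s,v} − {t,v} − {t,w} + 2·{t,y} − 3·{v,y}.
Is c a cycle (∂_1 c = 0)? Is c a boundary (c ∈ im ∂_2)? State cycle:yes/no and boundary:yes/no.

cycle:yes boundary:yes

n_0=10 n_1=39 n_2=39 n_3=12  [Q]
∂1: piv[ab,al,ao,as,at,av,ay,bm,bw] rk=9  ker:bl,bo,bs,bt,bv,by,lm,lo,ls,lt,lv,lw,ly,mo,ms,mw,my,os,ot,ov,ow,oy,st,sv,sy,tv,tw,ty,vy,wy
∂2: piv[abo,abs,abv,als,aos,aot,aov,ast,asv,avy,blm,blo,blt,blv,blw,bly,bmo,bms,bmy,bsy,btv,btw,bty,bvy,bwy] rk=25  ker:bos,bov,bsv,lmo,ltv,ltw,lty,lvy,lwy,msy,ost,osv,tvy,twy
∂3: piv[abos,abov,absv,aosv,blmo,bltv,bltw,blty,blvy,btvy] rk=10  ker:bosv,ltvy
∂1c = 0
c vs im∂2: reduces to 0 ⇒ boundary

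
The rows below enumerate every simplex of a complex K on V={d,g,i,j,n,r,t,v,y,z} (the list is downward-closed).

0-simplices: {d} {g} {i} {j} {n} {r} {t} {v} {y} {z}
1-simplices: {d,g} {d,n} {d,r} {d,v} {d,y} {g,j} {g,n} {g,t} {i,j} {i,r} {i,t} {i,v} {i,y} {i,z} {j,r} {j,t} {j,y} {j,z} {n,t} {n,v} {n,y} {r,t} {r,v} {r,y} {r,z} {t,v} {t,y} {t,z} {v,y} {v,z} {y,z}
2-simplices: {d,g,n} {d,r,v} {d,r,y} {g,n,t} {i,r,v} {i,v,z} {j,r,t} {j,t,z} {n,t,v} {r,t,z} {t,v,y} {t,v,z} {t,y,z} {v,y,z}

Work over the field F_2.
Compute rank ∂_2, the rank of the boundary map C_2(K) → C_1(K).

n_0=10 n_1=31 n_2=14  [Z2]
∂1: piv[dg,dn,dr,dv,dy,gj,gt,ij,iz] rk=9  ker:gn,ir,it,iv,iy,jr,jt,jy,jz,nt,nv,ny,rt,rv,ry,rz,tv,ty,tz,vy,vz,yz
∂2: piv[dgn,drv,dry,gnt,irv,ivz,jrt,jtz,ntv,rtz,tvy,tvz,tyz] rk=13  ker:vyz
rk∂_2=13

rank∂_2=13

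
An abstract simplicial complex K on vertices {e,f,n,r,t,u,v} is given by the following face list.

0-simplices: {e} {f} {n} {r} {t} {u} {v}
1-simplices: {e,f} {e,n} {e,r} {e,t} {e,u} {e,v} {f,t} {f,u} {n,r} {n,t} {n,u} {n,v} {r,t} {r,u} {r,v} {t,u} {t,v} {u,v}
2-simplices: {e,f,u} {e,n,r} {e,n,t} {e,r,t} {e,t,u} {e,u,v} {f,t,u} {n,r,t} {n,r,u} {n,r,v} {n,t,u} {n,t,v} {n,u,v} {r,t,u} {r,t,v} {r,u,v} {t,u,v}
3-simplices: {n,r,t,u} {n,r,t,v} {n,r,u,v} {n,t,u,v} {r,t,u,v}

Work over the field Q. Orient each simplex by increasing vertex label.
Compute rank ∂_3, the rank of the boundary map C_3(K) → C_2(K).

rank∂_3=4

n_0=7 n_1=18 n_2=17 n_3=5  [Q]
∂1: piv[ef,en,er,et,eu,ev] rk=6  ker:ft,fu,nr,nt,nu,nv,rt,ru,rv,tu,tv,uv
∂2: piv[efu,enr,ent,ert,etu,euv,ftu,nru,nrv,ntu,ntv,nuv] rk=12  ker:nrt,rtu,rtv,ruv,tuv
∂3: piv[nrtu,nrtv,nruv,ntuv] rk=4  ker:rtuv
rk∂_3=4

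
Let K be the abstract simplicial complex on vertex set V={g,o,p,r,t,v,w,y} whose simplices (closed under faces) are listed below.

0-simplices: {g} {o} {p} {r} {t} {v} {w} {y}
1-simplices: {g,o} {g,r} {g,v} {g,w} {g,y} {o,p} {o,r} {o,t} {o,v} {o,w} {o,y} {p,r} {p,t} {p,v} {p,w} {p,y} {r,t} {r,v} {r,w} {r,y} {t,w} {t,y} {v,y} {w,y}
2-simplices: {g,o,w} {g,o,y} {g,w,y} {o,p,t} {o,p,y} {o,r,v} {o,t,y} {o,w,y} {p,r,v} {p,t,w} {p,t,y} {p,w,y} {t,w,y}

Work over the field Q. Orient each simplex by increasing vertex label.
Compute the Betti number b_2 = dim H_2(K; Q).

n_0=8 n_1=24 n_2=13  [Q]
∂1: piv[go,gr,gv,gw,gy,op,ot] rk=7  ker:or,ov,ow,oy,pr,pt,pv,pw,py,rt,rv,rw,ry,tw,ty,vy,wy
∂2: piv[gow,goy,gwy,opt,opy,orv,oty,prv,ptw,pwy] rk=10  ker:owy,pty,twy
b_2=(13−10)−0=3

b_2=3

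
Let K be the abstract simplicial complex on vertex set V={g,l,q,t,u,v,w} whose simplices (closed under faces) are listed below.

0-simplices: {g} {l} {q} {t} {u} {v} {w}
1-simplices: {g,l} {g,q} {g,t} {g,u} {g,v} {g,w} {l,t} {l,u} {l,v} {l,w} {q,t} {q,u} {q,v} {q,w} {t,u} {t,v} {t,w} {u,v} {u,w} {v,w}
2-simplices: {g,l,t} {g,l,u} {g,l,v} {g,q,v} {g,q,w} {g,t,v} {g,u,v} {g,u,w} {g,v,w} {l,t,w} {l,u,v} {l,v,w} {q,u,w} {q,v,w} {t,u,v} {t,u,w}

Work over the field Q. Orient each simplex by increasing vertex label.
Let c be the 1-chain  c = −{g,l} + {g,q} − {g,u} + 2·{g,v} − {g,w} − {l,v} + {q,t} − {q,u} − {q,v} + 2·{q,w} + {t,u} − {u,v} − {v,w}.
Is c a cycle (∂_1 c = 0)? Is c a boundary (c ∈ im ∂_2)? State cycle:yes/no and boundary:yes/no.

cycle:yes boundary:no

n_0=7 n_1=20 n_2=16  [Q]
∂1: piv[gl,gq,gt,gu,gv,gw] rk=6  ker:lt,lu,lv,lw,qt,qu,qv,qw,tu,tv,tw,uv,uw,vw
∂2: piv[glt,glu,glv,gqv,gqw,gtv,guv,guw,gvw,ltw,lvw,quw,tuv] rk=13  ker:luv,qvw,tuw
∂1c = 0
c vs im∂2: residual ≠ 0 ⇒ not boundary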